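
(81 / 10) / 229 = 81 / 2290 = 0.04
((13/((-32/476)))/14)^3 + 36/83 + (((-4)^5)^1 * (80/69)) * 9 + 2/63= -6561599726455/492613632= -13319.97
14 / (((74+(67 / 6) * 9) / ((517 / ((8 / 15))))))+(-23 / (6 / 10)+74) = 113.44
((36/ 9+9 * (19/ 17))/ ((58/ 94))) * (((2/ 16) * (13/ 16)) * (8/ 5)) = 146029/ 39440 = 3.70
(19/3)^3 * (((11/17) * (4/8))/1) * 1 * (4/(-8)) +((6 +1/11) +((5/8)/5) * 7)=-1378511/40392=-34.13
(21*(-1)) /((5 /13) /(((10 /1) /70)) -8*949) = 91 /32887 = 0.00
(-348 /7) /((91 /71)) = -24708 /637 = -38.79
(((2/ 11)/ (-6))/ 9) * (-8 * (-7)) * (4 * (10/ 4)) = -560/ 297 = -1.89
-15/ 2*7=-105/ 2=-52.50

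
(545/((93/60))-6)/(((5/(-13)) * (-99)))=12662/1395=9.08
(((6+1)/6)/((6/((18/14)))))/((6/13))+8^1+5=325/24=13.54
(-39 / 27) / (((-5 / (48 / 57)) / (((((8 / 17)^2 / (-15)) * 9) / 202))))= -6656 / 41594325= -0.00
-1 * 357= -357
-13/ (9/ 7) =-91/ 9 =-10.11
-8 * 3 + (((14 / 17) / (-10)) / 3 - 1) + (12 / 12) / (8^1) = -50801 / 2040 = -24.90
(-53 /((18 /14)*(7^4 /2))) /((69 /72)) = -848 /23667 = -0.04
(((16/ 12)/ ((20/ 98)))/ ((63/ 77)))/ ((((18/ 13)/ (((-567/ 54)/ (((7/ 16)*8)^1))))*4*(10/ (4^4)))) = -110.73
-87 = -87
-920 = -920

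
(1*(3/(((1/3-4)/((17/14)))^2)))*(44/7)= 7803/3773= 2.07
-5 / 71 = -0.07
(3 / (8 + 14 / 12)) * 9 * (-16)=-2592 / 55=-47.13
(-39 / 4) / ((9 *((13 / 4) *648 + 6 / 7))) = -91 / 176976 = -0.00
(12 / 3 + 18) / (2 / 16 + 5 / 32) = 704 / 9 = 78.22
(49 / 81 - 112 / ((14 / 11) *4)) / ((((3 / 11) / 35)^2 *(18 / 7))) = -1798117475 / 13122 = -137030.75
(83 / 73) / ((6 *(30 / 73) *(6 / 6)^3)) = 0.46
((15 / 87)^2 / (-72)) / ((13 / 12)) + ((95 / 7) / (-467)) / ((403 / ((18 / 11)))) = -36496885 / 73123992942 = -0.00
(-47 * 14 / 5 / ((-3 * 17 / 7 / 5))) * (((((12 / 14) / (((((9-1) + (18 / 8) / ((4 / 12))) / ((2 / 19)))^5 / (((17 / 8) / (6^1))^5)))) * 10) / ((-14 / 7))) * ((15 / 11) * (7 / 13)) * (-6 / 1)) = 4808721575 / 27339329291216357844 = 0.00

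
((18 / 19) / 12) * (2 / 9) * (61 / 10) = 61 / 570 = 0.11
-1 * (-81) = 81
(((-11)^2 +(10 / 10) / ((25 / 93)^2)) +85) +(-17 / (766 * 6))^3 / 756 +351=570.84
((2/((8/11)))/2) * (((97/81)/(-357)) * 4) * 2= -1067/28917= -0.04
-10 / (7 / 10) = -14.29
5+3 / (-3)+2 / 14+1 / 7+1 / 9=277 / 63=4.40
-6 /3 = -2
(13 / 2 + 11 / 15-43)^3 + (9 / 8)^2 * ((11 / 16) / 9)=-45754.57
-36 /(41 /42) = -1512 /41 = -36.88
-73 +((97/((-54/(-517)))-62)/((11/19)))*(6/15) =780814/1485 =525.80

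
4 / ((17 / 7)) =28 / 17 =1.65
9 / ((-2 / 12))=-54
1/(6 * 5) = 1/30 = 0.03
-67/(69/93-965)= 2077/29892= 0.07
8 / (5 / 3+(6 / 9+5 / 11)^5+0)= 78270786 / 33642403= 2.33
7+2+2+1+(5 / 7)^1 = 89 / 7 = 12.71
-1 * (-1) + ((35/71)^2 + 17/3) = 6.91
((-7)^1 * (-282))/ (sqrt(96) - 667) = -1316658/ 444793 - 7896 * sqrt(6)/ 444793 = -3.00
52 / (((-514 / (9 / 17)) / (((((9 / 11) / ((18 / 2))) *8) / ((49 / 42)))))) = -11232 / 336413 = -0.03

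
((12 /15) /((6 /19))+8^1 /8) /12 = 53 /180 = 0.29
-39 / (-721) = 39 / 721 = 0.05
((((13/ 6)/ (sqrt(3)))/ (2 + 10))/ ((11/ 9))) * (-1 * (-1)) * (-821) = -10673 * sqrt(3)/ 264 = -70.02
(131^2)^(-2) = 1 / 294499921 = 0.00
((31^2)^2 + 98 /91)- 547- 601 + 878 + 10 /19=228043393 /247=923252.60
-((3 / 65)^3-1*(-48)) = -13182027 / 274625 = -48.00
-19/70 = -0.27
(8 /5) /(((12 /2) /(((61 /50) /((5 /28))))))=3416 /1875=1.82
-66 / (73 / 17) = -1122 / 73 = -15.37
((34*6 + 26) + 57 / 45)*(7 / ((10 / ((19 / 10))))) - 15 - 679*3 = -2616623 / 1500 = -1744.42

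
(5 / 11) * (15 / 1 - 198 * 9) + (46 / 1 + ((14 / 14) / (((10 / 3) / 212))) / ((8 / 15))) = -28069 / 44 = -637.93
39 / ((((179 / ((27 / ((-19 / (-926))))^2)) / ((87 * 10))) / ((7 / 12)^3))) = 33680127757185 / 516952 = 65151363.68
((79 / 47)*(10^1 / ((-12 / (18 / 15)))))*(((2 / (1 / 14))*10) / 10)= -2212 / 47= -47.06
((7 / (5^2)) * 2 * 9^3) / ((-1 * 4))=-5103 / 50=-102.06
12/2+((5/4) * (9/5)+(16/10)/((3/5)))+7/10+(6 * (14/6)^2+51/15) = 2861/60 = 47.68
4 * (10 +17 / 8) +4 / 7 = 687 / 14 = 49.07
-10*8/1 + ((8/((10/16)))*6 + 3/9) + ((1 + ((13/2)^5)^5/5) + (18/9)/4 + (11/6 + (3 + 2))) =21169230044600450000843682503/503316480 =42059481232564548653.05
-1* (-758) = 758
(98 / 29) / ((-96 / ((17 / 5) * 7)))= -5831 / 6960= -0.84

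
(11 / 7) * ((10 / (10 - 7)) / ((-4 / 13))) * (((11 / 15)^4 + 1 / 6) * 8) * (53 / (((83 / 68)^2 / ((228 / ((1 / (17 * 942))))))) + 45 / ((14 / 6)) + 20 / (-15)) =-248056909118079990214 / 30760246125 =-8064204301.55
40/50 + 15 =79/5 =15.80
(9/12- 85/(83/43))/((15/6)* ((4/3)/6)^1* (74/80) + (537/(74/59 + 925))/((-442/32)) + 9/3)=-3124165178862/250584529843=-12.47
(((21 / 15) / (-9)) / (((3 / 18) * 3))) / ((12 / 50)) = -35 / 27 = -1.30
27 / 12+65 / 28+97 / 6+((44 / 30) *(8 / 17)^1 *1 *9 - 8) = 18.95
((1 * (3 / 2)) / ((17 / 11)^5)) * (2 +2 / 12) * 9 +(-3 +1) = 7484111 / 5679428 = 1.32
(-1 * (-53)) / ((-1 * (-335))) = 53 / 335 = 0.16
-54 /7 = -7.71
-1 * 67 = -67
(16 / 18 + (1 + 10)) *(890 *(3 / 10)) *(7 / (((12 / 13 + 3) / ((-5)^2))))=21664825 / 153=141600.16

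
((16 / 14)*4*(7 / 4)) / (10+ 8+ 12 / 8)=16 / 39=0.41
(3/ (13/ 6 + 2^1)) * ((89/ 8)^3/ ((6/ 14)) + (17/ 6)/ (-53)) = 784617441/ 339200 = 2313.14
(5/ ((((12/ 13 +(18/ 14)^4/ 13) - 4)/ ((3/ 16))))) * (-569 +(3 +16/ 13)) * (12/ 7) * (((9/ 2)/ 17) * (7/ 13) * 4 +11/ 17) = 15242047065/ 39549718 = 385.39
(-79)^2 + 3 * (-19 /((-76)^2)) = 1897261 /304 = 6240.99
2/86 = 1/43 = 0.02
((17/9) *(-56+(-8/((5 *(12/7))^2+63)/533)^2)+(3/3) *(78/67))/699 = -801350511434373466/5354409127672329777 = -0.15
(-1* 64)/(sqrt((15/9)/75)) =-192* sqrt(5) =-429.33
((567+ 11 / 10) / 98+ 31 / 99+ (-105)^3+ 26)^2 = 12613460219210341676761 / 9412880400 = 1340021298816.28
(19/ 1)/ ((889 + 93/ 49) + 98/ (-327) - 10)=304437/ 14109826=0.02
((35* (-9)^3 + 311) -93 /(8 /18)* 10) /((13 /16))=-436744 /13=-33595.69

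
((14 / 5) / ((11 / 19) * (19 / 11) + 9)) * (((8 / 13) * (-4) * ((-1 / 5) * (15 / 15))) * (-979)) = -219296 / 1625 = -134.95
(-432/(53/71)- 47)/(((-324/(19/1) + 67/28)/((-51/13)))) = -69213732/413347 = -167.45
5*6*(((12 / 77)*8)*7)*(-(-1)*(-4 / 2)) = -523.64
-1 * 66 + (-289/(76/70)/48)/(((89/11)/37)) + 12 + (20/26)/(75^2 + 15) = -7871468311/99187296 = -79.36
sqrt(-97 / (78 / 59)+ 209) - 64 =-64+ sqrt(825162) / 78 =-52.35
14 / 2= 7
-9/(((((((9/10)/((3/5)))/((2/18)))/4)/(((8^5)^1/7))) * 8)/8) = -262144/21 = -12483.05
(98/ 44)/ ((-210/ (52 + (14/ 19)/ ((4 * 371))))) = -733103/ 1329240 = -0.55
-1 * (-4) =4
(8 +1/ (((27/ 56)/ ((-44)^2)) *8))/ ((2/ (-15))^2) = 28683.33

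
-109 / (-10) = 109 / 10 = 10.90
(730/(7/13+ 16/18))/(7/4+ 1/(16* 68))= 6195072/21209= 292.10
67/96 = 0.70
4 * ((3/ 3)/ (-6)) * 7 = -14/ 3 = -4.67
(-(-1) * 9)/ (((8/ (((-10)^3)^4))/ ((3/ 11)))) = 3375000000000/ 11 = 306818181818.18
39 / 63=13 / 21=0.62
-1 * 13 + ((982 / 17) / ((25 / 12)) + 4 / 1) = 7959 / 425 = 18.73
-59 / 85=-0.69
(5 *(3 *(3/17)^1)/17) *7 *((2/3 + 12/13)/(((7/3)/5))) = 13950/3757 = 3.71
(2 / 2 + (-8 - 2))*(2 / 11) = -18 / 11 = -1.64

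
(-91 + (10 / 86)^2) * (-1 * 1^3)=168234 / 1849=90.99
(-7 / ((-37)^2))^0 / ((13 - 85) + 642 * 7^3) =1 / 220134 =0.00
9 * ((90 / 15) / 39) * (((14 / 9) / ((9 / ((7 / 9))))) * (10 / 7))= 0.27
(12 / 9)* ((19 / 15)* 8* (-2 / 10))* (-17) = 10336 / 225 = 45.94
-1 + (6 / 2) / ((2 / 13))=18.50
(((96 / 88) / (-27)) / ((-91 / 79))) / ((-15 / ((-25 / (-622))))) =-0.00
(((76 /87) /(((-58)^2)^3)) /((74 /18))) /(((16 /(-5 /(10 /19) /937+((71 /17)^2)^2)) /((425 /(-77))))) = -0.00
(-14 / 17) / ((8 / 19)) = -133 / 68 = -1.96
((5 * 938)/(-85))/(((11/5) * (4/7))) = -16415/374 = -43.89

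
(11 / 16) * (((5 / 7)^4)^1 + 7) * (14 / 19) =23969 / 6517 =3.68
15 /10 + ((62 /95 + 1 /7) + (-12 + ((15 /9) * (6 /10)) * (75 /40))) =-41653 /5320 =-7.83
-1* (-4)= 4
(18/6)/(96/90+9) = 45/151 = 0.30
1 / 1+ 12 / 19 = 31 / 19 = 1.63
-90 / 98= -45 / 49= -0.92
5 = 5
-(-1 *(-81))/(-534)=27/178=0.15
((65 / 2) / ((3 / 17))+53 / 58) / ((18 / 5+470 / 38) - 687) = -764845 / 2773038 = -0.28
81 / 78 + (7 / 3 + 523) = 41057 / 78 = 526.37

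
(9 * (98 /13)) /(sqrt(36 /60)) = 294 * sqrt(15) /13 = 87.59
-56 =-56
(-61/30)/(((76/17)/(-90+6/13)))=100589/2470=40.72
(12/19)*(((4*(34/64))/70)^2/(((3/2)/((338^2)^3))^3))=119759082675865856778367216661229106058862559232/209475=571710622632132029017148700000000000000000.00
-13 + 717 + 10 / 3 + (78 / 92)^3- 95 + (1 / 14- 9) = 1234638823 / 2044056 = 604.01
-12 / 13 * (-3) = 36 / 13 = 2.77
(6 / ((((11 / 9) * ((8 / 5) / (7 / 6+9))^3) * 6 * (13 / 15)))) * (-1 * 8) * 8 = -141863125 / 9152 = -15500.78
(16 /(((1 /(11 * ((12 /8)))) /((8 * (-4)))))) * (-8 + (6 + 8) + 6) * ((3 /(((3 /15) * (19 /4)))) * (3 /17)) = -56494.37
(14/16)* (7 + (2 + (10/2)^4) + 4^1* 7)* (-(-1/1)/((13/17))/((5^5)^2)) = 39389/507812500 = 0.00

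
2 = 2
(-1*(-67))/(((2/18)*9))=67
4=4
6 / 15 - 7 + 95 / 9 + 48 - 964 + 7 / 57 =-779693 / 855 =-911.92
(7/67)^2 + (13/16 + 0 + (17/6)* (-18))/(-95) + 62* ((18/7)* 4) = 30484875949/47762960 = 638.25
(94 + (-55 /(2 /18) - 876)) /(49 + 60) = -1277 /109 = -11.72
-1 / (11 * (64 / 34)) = -17 / 352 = -0.05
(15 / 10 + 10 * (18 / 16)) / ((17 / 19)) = 57 / 4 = 14.25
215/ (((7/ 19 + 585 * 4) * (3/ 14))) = 57190/ 133401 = 0.43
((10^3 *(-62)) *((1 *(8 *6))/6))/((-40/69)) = 855600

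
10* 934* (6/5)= 11208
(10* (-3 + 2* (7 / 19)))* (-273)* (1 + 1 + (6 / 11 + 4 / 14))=3655860 / 209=17492.15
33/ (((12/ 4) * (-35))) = -0.31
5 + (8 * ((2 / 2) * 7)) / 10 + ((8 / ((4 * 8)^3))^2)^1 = 889192453 / 83886080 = 10.60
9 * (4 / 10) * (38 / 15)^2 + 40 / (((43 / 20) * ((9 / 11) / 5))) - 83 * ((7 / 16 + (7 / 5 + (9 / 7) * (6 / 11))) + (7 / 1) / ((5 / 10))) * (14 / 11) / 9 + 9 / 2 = -52.82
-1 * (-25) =25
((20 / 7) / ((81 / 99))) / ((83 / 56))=1760 / 747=2.36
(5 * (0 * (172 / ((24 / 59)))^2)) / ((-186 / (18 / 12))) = 0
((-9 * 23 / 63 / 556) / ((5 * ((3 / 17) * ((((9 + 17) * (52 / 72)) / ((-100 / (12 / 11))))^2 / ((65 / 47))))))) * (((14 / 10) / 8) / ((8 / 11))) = -195157875 / 3674368256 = -0.05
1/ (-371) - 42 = -15583/ 371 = -42.00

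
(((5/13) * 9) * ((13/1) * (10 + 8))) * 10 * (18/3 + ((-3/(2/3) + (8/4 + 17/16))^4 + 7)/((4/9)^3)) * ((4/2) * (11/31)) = 12554192695275/16252928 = 772426.52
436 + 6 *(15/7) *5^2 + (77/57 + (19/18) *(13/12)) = 21831067/28728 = 759.92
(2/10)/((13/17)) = 17/65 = 0.26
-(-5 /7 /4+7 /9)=-0.60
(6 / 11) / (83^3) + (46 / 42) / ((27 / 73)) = 10560337505 / 3566235519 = 2.96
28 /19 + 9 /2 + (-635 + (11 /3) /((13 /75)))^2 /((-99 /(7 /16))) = -117209857 /70642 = -1659.21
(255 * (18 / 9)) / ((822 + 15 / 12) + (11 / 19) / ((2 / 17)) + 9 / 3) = 38760 / 63169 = 0.61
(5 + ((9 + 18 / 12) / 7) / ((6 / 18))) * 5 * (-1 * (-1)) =95 / 2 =47.50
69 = 69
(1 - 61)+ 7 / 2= -56.50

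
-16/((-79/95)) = 1520/79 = 19.24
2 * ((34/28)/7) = 17/49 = 0.35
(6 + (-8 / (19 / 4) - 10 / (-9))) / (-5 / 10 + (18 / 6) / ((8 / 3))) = 8.68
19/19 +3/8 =11/8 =1.38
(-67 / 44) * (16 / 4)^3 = -1072 / 11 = -97.45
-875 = -875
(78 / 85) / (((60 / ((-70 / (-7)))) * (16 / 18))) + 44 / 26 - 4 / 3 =14083 / 26520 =0.53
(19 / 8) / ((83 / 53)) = 1007 / 664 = 1.52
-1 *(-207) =207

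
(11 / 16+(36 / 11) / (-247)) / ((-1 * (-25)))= 29311 / 1086800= 0.03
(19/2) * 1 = 19/2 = 9.50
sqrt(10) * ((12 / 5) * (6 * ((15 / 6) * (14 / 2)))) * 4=1008 * sqrt(10)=3187.58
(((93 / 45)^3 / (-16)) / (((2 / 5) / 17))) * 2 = -506447 / 10800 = -46.89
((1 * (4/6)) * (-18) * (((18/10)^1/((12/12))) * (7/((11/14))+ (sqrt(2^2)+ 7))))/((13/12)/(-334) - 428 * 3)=0.30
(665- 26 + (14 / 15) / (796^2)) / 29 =3036604687 / 137811480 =22.03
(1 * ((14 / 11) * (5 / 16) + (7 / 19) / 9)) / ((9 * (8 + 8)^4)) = 6601 / 8875671552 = 0.00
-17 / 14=-1.21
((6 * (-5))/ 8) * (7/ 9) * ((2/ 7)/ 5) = -1/ 6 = -0.17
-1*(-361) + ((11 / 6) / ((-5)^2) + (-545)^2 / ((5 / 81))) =721824911 / 150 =4812166.07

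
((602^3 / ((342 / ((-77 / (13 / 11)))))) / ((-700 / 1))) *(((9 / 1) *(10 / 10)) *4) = 13199116084 / 6175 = 2137508.68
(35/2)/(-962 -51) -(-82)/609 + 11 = 13716991/1233834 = 11.12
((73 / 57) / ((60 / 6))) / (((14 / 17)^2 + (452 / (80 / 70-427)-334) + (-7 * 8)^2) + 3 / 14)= 440231099 / 9631072801215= 0.00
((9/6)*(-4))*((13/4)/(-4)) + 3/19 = 765/152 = 5.03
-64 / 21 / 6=-0.51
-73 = -73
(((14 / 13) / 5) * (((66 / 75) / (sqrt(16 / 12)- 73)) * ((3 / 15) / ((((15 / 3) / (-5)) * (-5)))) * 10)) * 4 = -49056 / 11805625- 448 * sqrt(3) / 11805625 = -0.00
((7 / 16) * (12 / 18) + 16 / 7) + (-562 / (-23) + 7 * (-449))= -12040177 / 3864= -3115.99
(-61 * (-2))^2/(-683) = -14884/683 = -21.79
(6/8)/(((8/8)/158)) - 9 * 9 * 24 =-3651/2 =-1825.50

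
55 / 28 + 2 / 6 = 193 / 84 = 2.30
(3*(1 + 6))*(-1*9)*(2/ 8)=-189/ 4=-47.25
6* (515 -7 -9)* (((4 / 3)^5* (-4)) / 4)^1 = -1021952 / 81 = -12616.69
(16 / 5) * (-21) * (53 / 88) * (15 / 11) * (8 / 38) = -11.62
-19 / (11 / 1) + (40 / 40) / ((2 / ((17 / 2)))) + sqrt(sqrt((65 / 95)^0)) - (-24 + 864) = -36805 / 44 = -836.48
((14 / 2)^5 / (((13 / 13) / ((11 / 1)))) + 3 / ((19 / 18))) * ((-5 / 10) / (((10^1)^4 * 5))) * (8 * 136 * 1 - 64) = -112406944 / 59375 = -1893.17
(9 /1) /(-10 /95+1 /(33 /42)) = 1881 /244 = 7.71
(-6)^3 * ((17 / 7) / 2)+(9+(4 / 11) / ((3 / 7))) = -252.44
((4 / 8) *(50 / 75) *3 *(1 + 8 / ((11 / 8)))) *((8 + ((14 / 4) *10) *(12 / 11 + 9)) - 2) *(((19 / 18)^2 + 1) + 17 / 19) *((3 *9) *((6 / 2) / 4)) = 5488827975 / 36784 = 149217.81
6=6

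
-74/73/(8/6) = -111/146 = -0.76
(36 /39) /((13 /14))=168 /169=0.99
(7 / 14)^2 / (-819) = -1 / 3276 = -0.00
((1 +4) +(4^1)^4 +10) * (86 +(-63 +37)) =16260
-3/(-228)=1/76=0.01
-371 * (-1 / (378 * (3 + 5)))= 53 / 432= 0.12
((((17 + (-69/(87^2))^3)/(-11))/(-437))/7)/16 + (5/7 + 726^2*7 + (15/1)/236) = 235275819054070867921309/63768458831656194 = 3689532.78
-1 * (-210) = 210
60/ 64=15/ 16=0.94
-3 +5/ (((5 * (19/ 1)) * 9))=-512/ 171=-2.99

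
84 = 84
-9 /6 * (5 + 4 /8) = -33 /4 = -8.25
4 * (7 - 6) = 4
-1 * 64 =-64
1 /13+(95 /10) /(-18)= -0.45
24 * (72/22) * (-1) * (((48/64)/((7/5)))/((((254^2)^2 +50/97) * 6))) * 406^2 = -22841560/82244246513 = -0.00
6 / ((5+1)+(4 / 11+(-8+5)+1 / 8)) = 528 / 307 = 1.72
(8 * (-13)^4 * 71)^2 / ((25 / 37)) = 9737449400880448 / 25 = 389497976035217.92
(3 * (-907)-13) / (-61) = 2734 / 61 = 44.82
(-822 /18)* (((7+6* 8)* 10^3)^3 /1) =-22793375000000000 /3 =-7597791666666666.67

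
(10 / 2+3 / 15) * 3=78 / 5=15.60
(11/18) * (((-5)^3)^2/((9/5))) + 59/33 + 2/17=160760851/30294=5306.69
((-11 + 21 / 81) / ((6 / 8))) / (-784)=145 / 7938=0.02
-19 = -19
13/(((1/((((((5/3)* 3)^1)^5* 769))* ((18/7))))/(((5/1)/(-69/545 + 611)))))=766176328125/1165241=657526.06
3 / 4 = 0.75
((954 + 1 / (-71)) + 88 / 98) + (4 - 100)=2988057 / 3479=858.88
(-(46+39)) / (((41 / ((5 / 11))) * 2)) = -425 / 902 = -0.47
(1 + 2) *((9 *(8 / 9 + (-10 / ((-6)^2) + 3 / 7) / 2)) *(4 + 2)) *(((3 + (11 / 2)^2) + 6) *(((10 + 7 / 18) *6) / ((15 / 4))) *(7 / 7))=7134237 / 70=101917.67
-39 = -39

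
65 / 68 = 0.96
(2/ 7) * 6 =12/ 7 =1.71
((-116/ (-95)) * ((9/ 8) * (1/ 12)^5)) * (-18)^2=87/ 48640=0.00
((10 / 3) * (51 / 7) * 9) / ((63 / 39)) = 6630 / 49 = 135.31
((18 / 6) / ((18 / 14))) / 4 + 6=79 / 12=6.58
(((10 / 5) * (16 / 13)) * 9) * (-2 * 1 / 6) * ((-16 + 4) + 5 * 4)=-768 / 13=-59.08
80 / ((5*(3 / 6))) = 32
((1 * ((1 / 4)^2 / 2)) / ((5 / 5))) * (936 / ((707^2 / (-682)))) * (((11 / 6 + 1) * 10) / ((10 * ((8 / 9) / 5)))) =-10173735 / 15995168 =-0.64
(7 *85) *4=2380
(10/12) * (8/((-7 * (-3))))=0.32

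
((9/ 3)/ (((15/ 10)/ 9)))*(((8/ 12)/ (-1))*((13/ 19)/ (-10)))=78/ 95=0.82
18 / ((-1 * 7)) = -18 / 7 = -2.57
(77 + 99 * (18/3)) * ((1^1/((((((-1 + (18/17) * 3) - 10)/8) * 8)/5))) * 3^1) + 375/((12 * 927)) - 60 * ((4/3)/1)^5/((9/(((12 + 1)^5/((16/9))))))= -26047785138275/4438476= -5868632.64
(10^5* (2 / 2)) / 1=100000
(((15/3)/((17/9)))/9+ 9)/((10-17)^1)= -158/119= -1.33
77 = 77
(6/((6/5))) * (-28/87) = -140/87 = -1.61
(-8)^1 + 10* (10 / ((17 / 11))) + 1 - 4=913 / 17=53.71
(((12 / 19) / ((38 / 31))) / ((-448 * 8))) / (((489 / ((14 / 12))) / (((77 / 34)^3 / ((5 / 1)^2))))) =-14152523 / 88810186444800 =-0.00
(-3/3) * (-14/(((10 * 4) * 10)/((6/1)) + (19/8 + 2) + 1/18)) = 1008/5119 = 0.20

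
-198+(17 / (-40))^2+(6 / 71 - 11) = -23712281 / 113600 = -208.73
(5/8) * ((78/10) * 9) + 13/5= 1859/40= 46.48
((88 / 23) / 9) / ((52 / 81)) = 198 / 299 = 0.66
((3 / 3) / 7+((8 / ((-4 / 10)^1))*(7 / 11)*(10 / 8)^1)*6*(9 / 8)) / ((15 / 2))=-33031 / 2310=-14.30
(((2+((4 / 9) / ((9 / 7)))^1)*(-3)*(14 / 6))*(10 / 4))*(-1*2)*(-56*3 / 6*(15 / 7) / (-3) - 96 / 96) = 126350 / 81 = 1559.88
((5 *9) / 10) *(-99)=-891 / 2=-445.50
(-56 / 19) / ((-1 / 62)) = 3472 / 19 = 182.74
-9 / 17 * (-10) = 90 / 17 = 5.29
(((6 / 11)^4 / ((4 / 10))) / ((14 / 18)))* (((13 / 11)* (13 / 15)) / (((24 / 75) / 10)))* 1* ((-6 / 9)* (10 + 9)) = -130045500 / 1127357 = -115.35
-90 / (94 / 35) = -1575 / 47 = -33.51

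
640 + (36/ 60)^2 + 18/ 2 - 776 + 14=-2816/ 25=-112.64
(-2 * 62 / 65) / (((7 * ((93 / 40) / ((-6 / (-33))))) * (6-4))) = -32 / 3003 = -0.01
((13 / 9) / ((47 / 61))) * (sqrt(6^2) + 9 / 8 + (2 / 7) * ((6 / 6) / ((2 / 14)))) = 57889 / 3384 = 17.11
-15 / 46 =-0.33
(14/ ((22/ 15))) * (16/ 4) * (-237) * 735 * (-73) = 485528972.73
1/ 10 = 0.10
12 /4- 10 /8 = 7 /4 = 1.75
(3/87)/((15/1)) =1/435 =0.00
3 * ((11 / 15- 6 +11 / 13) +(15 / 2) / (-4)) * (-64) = 78568 / 65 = 1208.74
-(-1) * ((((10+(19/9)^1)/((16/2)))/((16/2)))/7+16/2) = 32365/4032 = 8.03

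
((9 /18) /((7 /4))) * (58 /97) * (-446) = -51736 /679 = -76.19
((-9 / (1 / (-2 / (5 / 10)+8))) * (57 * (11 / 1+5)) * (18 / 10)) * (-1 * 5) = 295488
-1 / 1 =-1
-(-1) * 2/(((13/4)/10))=80/13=6.15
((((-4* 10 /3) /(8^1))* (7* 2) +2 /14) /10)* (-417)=67693 /70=967.04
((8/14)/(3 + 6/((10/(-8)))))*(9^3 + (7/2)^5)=-200675/504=-398.16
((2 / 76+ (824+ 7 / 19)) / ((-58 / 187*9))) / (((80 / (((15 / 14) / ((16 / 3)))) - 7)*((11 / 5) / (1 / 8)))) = -2662795 / 62082272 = -0.04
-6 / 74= -3 / 37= -0.08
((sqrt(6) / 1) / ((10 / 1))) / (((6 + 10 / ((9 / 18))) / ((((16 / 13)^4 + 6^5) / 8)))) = 6942371 * sqrt(6) / 1856465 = 9.16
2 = 2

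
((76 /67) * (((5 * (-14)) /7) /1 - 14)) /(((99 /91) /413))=-22850464 /2211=-10334.90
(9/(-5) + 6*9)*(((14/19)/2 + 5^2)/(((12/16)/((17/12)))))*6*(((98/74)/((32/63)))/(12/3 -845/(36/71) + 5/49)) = -485244292113/20615608570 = -23.54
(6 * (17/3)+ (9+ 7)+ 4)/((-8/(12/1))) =-81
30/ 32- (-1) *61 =991/ 16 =61.94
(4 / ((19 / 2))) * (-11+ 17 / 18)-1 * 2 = -1066 / 171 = -6.23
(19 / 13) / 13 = 19 / 169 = 0.11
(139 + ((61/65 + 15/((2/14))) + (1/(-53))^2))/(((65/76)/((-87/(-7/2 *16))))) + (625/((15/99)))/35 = 46753980906/83076175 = 562.78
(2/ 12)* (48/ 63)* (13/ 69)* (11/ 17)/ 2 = 572/ 73899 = 0.01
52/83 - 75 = -6173/83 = -74.37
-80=-80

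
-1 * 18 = -18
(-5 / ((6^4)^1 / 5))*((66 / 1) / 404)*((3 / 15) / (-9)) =0.00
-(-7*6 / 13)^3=74088 / 2197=33.72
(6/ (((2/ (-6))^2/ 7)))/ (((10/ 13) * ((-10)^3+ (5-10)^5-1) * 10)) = -2457/ 206300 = -0.01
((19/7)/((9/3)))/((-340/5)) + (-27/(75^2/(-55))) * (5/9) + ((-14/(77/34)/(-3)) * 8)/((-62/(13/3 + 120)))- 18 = -1859835697/36521100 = -50.92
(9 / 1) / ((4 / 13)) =117 / 4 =29.25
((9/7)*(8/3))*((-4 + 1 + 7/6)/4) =-11/7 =-1.57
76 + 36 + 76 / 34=1942 / 17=114.24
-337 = -337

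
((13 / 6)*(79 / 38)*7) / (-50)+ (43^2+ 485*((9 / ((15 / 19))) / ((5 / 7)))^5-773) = 447303179548079143 / 890625000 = 502235148.97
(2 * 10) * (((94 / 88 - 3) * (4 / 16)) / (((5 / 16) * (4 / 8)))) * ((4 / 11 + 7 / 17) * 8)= -46400 / 121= -383.47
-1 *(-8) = 8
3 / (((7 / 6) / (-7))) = -18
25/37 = 0.68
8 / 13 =0.62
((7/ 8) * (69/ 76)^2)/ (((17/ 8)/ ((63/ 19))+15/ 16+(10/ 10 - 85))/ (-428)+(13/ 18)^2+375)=0.00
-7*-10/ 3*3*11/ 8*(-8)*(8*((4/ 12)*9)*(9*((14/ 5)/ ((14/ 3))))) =-99792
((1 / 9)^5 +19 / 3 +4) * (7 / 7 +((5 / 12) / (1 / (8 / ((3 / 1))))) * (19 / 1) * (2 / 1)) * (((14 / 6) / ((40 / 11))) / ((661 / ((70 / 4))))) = 7.59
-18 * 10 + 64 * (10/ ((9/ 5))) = 1580/ 9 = 175.56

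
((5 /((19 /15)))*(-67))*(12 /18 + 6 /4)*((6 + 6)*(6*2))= -1567800 /19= -82515.79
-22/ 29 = -0.76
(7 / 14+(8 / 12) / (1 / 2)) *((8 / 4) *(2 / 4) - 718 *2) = -15785 / 6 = -2630.83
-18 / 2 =-9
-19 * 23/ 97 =-437/ 97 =-4.51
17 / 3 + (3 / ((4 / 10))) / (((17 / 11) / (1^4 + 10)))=6023 / 102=59.05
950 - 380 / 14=6460 / 7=922.86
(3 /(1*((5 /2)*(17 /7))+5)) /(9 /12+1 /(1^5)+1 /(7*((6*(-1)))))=3528 /22475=0.16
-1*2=-2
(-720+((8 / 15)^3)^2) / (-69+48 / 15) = 8200987856 / 749503125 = 10.94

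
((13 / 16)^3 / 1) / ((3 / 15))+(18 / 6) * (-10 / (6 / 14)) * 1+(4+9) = -222487 / 4096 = -54.32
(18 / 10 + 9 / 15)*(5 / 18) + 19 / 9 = 25 / 9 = 2.78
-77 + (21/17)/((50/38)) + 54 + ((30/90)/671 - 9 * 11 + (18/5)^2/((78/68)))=-1220756182/11121825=-109.76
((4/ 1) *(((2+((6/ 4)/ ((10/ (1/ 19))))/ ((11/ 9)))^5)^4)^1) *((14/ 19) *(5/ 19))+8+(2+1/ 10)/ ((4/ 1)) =20760373770763503561139308979804706475753568141709760049132392408506076459119607/ 23931661208942171161385101124052126564694316582596771840000000000000000000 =867485.70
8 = 8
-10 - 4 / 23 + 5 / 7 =-1523 / 161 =-9.46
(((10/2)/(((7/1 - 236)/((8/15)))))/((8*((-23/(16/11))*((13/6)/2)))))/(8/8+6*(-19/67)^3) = 19248832/195532566229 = 0.00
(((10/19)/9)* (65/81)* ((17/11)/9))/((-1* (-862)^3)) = 5525/439145185383036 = 0.00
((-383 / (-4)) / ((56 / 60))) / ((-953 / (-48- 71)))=97665 / 7624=12.81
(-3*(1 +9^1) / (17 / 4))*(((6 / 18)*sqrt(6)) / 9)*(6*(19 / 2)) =-760*sqrt(6) / 51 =-36.50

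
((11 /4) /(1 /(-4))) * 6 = -66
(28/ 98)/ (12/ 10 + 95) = 10/ 3367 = 0.00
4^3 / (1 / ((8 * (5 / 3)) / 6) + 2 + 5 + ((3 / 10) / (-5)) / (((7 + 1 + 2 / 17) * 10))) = 1472000 / 171333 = 8.59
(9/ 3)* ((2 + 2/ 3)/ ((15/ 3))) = 8/ 5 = 1.60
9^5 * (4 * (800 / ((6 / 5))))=157464000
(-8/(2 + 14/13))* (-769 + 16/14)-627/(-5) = 74264/35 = 2121.83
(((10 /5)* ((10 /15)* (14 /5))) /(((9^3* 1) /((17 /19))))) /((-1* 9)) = -952 /1869885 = -0.00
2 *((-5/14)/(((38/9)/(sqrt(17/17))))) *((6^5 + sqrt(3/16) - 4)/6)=-29145/133 - 15 *sqrt(3)/2128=-219.15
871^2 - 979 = 757662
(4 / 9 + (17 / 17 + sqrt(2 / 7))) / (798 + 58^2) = sqrt(14) / 29134 + 13 / 37458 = 0.00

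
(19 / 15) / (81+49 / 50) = 190 / 12297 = 0.02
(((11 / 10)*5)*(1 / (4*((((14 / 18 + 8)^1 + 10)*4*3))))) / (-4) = -33 / 21632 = -0.00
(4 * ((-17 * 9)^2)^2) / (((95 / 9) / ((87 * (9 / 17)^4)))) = 134822330172 / 95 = 1419182422.86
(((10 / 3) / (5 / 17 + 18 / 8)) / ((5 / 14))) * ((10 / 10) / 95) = 1904 / 49305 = 0.04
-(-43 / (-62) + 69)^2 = -18671041 / 3844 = -4857.19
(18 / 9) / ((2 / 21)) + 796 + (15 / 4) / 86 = 281063 / 344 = 817.04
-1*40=-40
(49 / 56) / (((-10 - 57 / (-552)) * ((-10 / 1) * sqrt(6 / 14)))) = 161 * sqrt(21) / 54630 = 0.01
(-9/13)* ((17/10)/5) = -153/650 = -0.24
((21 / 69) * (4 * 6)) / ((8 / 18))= 378 / 23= 16.43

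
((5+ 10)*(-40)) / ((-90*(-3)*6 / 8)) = -80 / 27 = -2.96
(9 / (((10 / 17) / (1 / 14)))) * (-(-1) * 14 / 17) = 0.90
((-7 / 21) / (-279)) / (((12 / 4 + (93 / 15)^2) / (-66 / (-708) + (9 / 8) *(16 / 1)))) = 7625 / 14617368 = 0.00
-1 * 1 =-1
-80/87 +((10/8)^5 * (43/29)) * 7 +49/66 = 10289019/326656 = 31.50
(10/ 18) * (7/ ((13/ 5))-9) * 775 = -317750/ 117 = -2715.81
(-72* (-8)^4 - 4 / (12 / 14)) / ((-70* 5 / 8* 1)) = 6740.95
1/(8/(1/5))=0.02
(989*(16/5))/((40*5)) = 1978/125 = 15.82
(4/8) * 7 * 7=49/2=24.50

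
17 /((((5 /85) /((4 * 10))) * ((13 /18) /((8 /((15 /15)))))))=1664640 /13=128049.23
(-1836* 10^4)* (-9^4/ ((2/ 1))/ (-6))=-10038330000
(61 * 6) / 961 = 366 / 961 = 0.38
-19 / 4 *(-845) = 16055 / 4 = 4013.75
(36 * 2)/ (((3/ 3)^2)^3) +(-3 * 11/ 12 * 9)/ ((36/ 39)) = 723/ 16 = 45.19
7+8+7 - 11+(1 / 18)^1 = 199 / 18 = 11.06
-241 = -241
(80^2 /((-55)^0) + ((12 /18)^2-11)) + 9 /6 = 115037 /18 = 6390.94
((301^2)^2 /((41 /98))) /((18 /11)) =4424403707339 /369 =11990253949.43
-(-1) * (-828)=-828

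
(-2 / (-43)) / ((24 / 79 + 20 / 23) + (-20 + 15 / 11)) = -0.00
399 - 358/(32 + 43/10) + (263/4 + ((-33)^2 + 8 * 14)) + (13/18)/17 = 1655.93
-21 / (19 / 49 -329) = 1029 / 16102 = 0.06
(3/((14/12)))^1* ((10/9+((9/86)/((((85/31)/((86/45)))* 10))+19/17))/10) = 85529/148750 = 0.57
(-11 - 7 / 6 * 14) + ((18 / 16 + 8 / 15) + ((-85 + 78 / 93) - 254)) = -451157 / 1240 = -363.84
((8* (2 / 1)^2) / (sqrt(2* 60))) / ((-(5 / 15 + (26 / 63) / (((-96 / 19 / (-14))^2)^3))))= -146767085568* sqrt(30) / 51487237356335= -0.02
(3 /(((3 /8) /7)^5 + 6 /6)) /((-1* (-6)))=275365888 /550732019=0.50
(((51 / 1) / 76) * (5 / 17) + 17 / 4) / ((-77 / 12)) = -1014 / 1463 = -0.69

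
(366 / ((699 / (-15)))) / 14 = -915 / 1631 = -0.56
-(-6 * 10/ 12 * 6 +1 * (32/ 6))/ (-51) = -74/ 153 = -0.48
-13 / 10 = -1.30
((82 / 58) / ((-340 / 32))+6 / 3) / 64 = 2301 / 78880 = 0.03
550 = 550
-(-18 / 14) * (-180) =-1620 / 7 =-231.43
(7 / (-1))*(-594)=4158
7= 7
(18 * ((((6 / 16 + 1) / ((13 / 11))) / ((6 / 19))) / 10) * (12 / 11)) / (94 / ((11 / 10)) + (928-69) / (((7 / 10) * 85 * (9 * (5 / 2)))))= 22160061 / 263717792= 0.08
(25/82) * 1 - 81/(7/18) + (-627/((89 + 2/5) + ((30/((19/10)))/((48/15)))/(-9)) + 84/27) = -211.93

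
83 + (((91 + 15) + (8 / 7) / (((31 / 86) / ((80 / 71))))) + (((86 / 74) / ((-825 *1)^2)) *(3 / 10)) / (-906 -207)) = 39600222052574107 / 205638095643750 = 192.57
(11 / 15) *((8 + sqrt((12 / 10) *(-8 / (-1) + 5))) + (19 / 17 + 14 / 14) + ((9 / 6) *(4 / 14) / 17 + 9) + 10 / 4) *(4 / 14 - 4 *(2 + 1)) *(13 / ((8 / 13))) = -7698119 / 1960 - 76219 *sqrt(390) / 2100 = -4644.38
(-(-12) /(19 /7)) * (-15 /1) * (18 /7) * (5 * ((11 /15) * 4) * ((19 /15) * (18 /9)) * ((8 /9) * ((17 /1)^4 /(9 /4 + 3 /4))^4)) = -274059832643755803284992 /81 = -3383454723996985225740.64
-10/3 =-3.33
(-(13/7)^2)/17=-0.20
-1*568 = -568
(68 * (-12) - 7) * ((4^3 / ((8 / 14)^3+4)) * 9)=-40649616 / 359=-113230.13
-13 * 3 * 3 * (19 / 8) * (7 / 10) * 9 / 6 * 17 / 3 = -264537 / 160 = -1653.36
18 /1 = 18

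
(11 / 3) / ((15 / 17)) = 187 / 45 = 4.16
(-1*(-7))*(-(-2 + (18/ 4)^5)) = -412895/ 32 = -12902.97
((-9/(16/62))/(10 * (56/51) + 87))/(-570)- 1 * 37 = -281026537/7595440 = -37.00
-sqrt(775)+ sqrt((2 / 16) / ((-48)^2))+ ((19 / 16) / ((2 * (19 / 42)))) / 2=-5 * sqrt(31)+ sqrt(2) / 192+ 21 / 32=-27.18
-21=-21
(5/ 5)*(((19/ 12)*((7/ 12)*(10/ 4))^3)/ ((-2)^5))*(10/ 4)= -4073125/ 10616832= -0.38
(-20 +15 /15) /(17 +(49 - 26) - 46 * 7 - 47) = 0.06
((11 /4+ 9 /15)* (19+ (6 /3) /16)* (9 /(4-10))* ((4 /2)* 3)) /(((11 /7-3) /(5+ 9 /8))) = 31644837 /12800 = 2472.25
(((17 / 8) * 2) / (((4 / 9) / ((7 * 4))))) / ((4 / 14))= 937.12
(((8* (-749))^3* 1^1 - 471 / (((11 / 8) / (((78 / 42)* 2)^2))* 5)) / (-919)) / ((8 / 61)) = 4420934021780876 / 2476705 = 1785006297.39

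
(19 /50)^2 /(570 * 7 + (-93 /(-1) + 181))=0.00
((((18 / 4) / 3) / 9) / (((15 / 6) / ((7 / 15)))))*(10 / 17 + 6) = 784 / 3825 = 0.20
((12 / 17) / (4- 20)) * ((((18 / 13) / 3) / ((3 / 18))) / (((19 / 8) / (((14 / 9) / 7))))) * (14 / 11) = -672 / 46189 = -0.01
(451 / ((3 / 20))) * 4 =36080 / 3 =12026.67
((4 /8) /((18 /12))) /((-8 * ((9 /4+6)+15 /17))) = -17 /3726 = -0.00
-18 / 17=-1.06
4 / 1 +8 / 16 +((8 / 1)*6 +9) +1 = 125 / 2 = 62.50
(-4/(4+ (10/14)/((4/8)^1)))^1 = -14/19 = -0.74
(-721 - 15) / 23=-32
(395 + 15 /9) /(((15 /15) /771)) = 305830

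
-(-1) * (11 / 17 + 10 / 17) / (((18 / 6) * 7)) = 1 / 17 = 0.06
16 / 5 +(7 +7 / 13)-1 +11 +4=24.74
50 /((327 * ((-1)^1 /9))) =-1.38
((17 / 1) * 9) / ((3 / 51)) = 2601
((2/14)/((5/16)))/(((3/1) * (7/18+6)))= 0.02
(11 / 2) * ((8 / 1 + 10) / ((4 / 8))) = 198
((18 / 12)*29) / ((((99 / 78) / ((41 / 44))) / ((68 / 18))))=262769 / 2178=120.65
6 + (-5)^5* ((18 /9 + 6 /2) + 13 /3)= -87482 /3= -29160.67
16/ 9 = 1.78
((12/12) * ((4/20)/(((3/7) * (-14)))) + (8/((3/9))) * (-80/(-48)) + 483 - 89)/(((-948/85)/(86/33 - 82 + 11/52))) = 30072705271/9760608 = 3081.03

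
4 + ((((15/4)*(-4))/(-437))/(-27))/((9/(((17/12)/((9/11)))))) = 15290569/3822876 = 4.00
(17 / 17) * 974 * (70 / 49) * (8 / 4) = 19480 / 7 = 2782.86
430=430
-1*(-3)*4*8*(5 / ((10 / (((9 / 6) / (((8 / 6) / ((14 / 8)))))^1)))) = 189 / 2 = 94.50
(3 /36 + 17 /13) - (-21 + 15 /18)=21.56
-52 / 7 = -7.43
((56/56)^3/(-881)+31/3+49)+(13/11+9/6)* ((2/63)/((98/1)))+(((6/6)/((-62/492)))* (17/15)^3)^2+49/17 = 26894691162998698927/137458013464406250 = 195.66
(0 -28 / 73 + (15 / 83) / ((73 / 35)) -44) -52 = -583463 / 6059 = -96.30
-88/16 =-11/2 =-5.50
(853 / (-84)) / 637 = -853 / 53508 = -0.02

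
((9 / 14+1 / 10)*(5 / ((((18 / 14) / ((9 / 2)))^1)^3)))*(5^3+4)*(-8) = -164346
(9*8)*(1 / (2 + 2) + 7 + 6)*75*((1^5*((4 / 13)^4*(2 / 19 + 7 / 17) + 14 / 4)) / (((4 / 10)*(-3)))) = -3855467278125 / 18450406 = -208963.82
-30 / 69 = -10 / 23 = -0.43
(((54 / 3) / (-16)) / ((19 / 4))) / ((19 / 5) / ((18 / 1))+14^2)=-405 / 335521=-0.00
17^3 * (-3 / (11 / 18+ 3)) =-265302 / 65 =-4081.57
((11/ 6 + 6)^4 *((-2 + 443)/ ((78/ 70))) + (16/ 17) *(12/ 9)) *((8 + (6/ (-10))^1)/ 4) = 5263887116431/ 1909440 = 2756770.11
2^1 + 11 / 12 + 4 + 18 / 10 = 523 / 60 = 8.72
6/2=3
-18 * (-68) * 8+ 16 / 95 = 930256 / 95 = 9792.17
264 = 264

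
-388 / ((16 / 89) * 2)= -8633 / 8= -1079.12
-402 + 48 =-354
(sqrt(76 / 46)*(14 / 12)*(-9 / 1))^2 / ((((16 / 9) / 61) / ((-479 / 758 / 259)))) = -314776287 / 20641856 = -15.25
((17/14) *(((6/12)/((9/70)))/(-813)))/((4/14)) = -595/29268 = -0.02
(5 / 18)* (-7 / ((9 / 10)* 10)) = -35 / 162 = -0.22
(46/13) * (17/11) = 782/143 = 5.47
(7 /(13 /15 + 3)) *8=420 /29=14.48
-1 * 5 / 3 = -1.67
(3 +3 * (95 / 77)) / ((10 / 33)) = 774 / 35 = 22.11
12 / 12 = 1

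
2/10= 1/5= 0.20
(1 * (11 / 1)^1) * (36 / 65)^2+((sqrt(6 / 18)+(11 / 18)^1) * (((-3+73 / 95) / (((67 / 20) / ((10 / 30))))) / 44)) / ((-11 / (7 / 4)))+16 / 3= 371 * sqrt(3) / 1386297+27820263347 / 3194784450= 8.71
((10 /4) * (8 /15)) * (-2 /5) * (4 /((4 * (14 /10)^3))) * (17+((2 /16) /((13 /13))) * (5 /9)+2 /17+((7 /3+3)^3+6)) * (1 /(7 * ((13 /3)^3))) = -16054975 /269024847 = -0.06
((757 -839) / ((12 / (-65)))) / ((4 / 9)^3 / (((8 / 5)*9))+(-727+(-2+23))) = -5828355 / 9264052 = -0.63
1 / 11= 0.09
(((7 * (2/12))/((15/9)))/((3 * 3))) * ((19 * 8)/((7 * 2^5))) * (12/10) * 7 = 133/300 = 0.44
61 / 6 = 10.17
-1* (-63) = 63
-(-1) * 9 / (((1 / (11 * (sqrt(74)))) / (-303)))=-29997 * sqrt(74)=-258043.95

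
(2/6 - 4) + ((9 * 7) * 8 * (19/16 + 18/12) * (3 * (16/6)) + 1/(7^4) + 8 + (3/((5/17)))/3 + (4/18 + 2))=1171851313/108045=10845.96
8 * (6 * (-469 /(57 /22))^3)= -17575454038912 /61731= -284710340.65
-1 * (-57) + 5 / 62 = 57.08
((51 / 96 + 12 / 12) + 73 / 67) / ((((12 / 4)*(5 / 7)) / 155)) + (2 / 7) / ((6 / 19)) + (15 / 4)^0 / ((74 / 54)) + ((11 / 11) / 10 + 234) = 3542559589 / 8329440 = 425.31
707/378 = 101/54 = 1.87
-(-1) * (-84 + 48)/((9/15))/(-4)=15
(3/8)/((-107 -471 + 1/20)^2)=50/44536827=0.00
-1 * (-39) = 39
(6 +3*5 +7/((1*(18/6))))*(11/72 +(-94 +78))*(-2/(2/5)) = 199675/108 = 1848.84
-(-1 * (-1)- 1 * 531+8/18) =4766/9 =529.56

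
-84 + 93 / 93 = -83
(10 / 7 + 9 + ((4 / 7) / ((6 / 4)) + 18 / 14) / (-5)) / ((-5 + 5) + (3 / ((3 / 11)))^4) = 212 / 307461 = 0.00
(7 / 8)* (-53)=-371 / 8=-46.38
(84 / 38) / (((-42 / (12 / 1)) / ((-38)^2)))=-912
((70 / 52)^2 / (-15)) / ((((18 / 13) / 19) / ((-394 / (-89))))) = -917035 / 124956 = -7.34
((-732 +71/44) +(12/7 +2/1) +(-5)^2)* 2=-216115/154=-1403.34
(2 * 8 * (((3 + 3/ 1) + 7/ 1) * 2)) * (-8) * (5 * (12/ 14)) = -99840/ 7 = -14262.86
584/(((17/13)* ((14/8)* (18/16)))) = 226.84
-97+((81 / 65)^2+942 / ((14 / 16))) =29016752 / 29575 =981.12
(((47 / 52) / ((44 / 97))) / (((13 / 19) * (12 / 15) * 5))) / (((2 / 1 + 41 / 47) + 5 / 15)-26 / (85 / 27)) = -1038152685 / 7205424512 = -0.14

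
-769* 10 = -7690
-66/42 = -11/7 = -1.57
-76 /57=-4 /3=-1.33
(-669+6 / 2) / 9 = -74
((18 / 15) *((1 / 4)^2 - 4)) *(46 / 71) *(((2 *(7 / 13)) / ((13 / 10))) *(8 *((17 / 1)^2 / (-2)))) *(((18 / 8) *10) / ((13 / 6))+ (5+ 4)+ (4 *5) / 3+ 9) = 102755.33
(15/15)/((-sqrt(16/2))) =-0.35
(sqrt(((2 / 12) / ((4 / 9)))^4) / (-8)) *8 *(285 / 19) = -135 / 64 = -2.11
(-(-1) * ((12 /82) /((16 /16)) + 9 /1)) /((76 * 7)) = 375 /21812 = 0.02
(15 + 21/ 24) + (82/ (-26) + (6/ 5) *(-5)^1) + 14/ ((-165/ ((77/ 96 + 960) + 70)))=-8313077/ 102960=-80.74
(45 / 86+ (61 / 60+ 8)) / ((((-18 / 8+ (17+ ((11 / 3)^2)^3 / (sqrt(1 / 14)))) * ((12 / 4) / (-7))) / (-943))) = -566029209616983 / 151146312884467345+ 93255704133200532 * sqrt(14) / 151146312884467345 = 2.30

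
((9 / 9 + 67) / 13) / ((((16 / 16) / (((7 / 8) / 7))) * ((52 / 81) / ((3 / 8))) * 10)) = 4131 / 108160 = 0.04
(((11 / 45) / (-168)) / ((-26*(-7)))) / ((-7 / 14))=11 / 687960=0.00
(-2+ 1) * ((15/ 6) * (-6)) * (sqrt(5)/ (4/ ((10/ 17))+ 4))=25 * sqrt(5)/ 18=3.11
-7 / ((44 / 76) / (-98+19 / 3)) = 3325 / 3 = 1108.33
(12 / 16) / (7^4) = 0.00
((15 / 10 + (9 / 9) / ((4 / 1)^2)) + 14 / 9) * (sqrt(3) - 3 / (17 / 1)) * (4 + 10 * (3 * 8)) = 1183.49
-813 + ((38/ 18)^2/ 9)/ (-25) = -14817286/ 18225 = -813.02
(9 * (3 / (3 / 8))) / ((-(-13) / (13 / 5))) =72 / 5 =14.40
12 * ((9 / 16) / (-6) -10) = -969 / 8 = -121.12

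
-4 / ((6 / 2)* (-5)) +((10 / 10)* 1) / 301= 0.27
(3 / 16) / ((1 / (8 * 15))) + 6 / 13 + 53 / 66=10195 / 429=23.76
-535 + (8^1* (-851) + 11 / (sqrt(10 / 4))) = -7343 + 11* sqrt(10) / 5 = -7336.04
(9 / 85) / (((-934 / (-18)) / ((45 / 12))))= 243 / 31756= 0.01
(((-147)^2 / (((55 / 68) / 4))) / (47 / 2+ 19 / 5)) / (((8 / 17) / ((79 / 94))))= 46986198 / 6721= 6990.95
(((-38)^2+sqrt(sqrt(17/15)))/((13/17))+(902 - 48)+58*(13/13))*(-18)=-655272/13 - 102*15^(3/4)*17^(1/4)/65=-50429.83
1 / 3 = 0.33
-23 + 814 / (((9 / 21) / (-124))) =-706621 / 3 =-235540.33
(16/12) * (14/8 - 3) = -5/3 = -1.67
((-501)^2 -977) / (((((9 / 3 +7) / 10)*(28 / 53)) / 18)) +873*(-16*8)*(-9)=66670596 / 7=9524370.86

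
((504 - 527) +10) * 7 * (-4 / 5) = 364 / 5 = 72.80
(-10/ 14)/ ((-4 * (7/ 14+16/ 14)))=5/ 46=0.11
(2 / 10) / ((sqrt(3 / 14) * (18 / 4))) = 2 * sqrt(42) / 135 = 0.10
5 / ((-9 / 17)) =-85 / 9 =-9.44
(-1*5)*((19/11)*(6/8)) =-285/44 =-6.48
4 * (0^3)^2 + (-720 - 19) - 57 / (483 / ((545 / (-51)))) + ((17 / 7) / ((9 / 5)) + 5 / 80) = -290207159 / 394128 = -736.33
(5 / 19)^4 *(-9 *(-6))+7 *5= 4594985 / 130321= 35.26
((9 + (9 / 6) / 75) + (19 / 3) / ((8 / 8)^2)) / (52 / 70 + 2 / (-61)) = 983381 / 45480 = 21.62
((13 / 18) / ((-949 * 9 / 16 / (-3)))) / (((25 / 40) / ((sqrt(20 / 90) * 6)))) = 128 * sqrt(2) / 9855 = 0.02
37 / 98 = 0.38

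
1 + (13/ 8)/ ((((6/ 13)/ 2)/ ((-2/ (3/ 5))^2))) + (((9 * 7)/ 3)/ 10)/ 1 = 10981/ 135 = 81.34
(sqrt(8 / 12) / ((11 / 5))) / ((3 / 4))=0.49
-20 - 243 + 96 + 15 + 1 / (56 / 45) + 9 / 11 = -92633 / 616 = -150.38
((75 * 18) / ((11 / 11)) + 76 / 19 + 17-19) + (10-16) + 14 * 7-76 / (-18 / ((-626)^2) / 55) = 819033836 / 9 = 91003759.56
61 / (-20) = -3.05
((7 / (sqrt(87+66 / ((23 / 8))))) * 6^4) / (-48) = -18.02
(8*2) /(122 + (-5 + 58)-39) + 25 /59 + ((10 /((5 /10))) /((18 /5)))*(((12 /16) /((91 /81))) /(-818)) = 80162643 /149322628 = 0.54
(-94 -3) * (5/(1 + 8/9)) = -4365/17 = -256.76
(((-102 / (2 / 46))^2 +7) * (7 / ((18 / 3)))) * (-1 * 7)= -269682427 / 6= -44947071.17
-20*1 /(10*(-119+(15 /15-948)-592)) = 1 /829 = 0.00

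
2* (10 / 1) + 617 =637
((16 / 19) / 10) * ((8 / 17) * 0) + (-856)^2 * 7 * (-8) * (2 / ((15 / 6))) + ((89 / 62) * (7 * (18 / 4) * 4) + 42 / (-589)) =-96673724441 / 2945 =-32826392.00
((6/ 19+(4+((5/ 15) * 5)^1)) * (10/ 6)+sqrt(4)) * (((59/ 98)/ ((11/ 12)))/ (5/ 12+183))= 966184/ 22540441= 0.04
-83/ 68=-1.22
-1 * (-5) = 5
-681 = -681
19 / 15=1.27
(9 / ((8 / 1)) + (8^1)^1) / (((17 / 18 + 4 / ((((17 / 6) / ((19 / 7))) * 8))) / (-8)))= -156366 / 3049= -51.28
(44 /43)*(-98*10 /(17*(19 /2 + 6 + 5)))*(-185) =15954400 /29971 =532.33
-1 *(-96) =96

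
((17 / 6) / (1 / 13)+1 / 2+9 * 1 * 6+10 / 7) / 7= 1948 / 147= 13.25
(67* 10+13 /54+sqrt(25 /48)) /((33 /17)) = 85* sqrt(3) /396+615281 /1782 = 345.65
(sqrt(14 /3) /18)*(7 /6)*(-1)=-7*sqrt(42) /324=-0.14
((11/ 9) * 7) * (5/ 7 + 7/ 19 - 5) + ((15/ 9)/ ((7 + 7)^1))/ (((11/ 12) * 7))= -3087299/ 92169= -33.50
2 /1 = 2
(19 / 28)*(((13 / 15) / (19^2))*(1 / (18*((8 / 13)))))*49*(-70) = -8281 / 16416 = -0.50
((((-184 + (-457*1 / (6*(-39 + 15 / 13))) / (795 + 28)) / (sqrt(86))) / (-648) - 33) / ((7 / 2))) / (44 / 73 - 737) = 0.01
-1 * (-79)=79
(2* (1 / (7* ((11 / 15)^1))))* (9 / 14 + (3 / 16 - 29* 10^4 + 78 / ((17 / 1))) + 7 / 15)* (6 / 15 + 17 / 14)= -935892206621 / 5131280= -182389.62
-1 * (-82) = 82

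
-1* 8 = -8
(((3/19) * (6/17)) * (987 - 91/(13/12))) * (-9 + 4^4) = 211302/17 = 12429.53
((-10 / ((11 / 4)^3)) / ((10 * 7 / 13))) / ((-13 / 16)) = 1024 / 9317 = 0.11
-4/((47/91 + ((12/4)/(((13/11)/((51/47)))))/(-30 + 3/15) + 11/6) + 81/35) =-10924680/12486007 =-0.87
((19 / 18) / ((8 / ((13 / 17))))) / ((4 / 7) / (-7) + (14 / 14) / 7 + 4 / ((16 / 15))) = 12103 / 457164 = 0.03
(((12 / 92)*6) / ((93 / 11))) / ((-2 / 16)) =-528 / 713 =-0.74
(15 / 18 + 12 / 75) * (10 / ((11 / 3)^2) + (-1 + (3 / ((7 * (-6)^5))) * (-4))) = -4186751 / 16465680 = -0.25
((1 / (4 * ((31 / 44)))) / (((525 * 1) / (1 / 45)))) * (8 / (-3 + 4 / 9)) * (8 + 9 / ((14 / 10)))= -8888 / 13101375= -0.00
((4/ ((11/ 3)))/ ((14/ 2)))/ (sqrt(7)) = 12 * sqrt(7)/ 539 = 0.06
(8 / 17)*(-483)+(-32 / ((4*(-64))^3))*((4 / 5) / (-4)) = -10129244177 / 44564480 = -227.29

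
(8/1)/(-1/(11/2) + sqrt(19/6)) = 1056/2275 + 968 * sqrt(114)/2275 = 5.01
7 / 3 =2.33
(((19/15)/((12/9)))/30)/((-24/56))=-133/1800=-0.07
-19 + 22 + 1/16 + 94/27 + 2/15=14423/2160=6.68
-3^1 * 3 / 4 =-9 / 4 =-2.25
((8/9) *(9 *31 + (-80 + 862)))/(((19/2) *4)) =4244/171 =24.82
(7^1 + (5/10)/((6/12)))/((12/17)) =34/3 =11.33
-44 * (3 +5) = -352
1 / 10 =0.10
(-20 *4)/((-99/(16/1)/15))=6400/33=193.94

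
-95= -95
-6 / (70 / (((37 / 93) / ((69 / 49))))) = -259 / 10695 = -0.02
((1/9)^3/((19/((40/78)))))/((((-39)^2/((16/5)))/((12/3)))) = 256/821627469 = 0.00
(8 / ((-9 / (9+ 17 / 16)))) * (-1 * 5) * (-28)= -11270 / 9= -1252.22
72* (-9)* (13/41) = -8424/41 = -205.46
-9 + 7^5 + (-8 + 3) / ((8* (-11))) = 1478229 / 88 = 16798.06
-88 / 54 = -44 / 27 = -1.63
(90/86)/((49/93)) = 4185/2107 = 1.99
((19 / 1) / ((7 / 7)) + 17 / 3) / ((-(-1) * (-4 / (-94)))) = 1739 / 3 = 579.67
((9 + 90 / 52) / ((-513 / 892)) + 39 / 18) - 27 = -21485 / 494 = -43.49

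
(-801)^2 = 641601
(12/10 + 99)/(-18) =-167/30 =-5.57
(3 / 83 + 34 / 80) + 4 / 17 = 39307 / 56440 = 0.70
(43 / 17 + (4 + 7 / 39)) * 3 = 4448 / 221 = 20.13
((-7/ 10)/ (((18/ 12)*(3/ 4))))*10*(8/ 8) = -56/ 9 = -6.22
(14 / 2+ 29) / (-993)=-0.04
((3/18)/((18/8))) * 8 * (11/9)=176/243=0.72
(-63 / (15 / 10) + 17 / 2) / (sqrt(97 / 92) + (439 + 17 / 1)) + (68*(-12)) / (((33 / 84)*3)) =-145709653552 / 210430165 + 67*sqrt(2231) / 19130015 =-692.44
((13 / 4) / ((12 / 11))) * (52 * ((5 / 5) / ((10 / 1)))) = 1859 / 120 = 15.49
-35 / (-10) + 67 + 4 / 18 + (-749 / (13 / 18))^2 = 3271972969 / 3042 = 1075599.27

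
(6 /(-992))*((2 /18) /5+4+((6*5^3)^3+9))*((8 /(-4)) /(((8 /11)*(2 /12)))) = 104414065723 /2480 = 42102445.86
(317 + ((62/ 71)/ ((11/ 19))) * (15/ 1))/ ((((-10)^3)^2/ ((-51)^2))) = 689907447/ 781000000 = 0.88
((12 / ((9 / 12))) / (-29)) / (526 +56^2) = -8 / 53099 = -0.00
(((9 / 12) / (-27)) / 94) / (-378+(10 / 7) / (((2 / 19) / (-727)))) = 7 / 242670024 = 0.00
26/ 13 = 2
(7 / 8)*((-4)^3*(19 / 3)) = -1064 / 3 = -354.67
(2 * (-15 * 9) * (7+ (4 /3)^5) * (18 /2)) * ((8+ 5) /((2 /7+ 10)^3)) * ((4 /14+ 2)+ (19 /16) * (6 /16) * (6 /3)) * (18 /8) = -12350394875 /5308416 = -2326.57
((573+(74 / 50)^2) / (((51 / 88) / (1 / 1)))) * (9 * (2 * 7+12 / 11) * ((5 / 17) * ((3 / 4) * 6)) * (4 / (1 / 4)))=103120134912 / 36125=2854536.61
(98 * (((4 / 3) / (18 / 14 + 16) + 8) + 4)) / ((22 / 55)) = 1074080 / 363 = 2958.90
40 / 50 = 0.80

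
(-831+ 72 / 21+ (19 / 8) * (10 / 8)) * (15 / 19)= -651.00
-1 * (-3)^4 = -81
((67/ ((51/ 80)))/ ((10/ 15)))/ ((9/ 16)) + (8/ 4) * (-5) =41350/ 153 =270.26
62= 62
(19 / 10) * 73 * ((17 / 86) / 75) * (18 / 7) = 70737 / 75250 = 0.94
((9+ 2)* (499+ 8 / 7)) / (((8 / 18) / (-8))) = -693198 / 7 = -99028.29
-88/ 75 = -1.17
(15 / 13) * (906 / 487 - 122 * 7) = -6224880 / 6331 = -983.24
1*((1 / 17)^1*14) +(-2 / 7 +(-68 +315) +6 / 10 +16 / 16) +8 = 152997 / 595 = 257.14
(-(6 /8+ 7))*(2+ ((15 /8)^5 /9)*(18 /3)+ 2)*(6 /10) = -29635473 /327680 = -90.44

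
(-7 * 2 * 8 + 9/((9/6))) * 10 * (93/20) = -4929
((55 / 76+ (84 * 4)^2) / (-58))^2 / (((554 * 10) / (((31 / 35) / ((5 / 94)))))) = 107262870153341057 / 9418917424000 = 11388.03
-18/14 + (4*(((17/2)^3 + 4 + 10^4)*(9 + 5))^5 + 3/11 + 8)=5723609932392127069190734234603/19712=290361705174113589143198800.00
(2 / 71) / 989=2 / 70219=0.00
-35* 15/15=-35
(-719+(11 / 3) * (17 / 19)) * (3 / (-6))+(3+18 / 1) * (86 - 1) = 122143 / 57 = 2142.86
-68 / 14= -34 / 7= -4.86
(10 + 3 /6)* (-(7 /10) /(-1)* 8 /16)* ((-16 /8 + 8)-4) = 7.35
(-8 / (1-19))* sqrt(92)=8* sqrt(23) / 9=4.26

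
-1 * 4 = -4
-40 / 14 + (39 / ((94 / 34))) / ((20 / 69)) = 301429 / 6580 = 45.81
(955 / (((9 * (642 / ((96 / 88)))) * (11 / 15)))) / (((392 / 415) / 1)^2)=822374375 / 2984231712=0.28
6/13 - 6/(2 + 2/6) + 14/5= 314/455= 0.69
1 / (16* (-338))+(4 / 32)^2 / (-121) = -411 / 1308736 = -0.00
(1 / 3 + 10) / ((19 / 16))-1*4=268 / 57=4.70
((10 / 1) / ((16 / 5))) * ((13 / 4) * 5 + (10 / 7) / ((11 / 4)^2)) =1392375 / 27104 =51.37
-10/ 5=-2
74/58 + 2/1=95/29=3.28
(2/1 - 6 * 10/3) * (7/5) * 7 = -882/5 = -176.40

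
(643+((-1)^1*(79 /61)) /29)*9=10236492 /1769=5786.60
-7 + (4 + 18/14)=-12/7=-1.71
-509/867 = -0.59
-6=-6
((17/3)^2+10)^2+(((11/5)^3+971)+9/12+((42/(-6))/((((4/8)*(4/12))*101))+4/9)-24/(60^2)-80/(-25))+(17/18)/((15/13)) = 11288896999/4090500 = 2759.78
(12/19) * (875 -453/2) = 7782/19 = 409.58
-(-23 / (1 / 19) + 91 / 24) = 10397 / 24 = 433.21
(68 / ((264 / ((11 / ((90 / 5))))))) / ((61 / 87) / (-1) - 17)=-493 / 55440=-0.01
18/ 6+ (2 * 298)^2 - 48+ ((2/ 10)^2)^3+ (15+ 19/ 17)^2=355430.78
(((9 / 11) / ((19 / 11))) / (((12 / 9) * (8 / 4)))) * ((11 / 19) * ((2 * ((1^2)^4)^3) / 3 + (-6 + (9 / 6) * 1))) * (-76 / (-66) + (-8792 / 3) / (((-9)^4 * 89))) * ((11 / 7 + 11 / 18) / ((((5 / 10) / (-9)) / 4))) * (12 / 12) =69867815875 / 983725722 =71.02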